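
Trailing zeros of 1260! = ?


floor(1260/5) = 252
floor(1260/25) = 50
floor(1260/125) = 10
floor(1260/625) = 2
Total = 314

314 trailing zeros


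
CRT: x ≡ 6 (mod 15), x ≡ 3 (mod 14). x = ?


M = 15*14 = 210
M1 = M/15 = 14, M2 = M/14 = 15
M1^(-1) mod 15 = 14, M2^(-1) mod 14 = 1
x = 6*14*14 + 3*15*1 = 1221
1221 mod 210 = 171
Check: 171 mod 15 = 6 ✓, 171 mod 14 = 3 ✓

x ≡ 171 (mod 210)


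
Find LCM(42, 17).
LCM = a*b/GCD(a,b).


GCD(42, 17) = 1
LCM = 42*17/1 = 714/1 = 714

LCM = 714


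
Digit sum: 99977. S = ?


9 + 9 + 9 + 7 + 7 = 41


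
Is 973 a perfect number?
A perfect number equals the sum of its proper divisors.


Proper divisors of 973: 1, 7, 139
Sum = 1 + 7 + 139 = 147

No, 973 is not perfect (147 ≠ 973)


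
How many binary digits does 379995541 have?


379995541 in base 2 = 10110101001100100010110010101
Number of digits = 29

29 digits (base 2)


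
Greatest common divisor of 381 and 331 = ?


381 = 1 * 331 + 50
331 = 6 * 50 + 31
50 = 1 * 31 + 19
31 = 1 * 19 + 12
19 = 1 * 12 + 7
12 = 1 * 7 + 5
7 = 1 * 5 + 2
5 = 2 * 2 + 1
2 = 2 * 1 + 0
GCD = 1


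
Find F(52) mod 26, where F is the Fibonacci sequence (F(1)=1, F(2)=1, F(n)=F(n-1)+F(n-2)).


F(k) mod 26 for k=1..52:
1, 1, 2, 3, 5, 8, 13, 21, 8, 3, 11, 14, 25, 13, 12, 25, 11, 10, 21, 5, 0, 5, 5, 10, 15, 25, 14, 13, 1, 14, 15, 3, 18, 21, 13, 8, 21, 3, 24, 1, 25, 0, 25, 25, 24, 23, 21, 18, 13, 5, 18, 23
F(52) mod 26 = 23


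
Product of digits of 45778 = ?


4 × 5 × 7 × 7 × 8 = 7840


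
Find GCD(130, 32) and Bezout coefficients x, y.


Tabular extended Euclidean (each row: r = 130*s + 32*t):
r=130, s=1, t=0
r=32, s=0, t=1
q=4: r=2, s=1, t=-4   [130*(1) + 32*(-4) = 2]
q=16: r=0, s=-16, t=65   [130*(-16) + 32*(65) = 0]
GCD = 2; from the row with r=2: x=1, y=-4
Check: 130*(1) + 32*(-4) = 130 - 128 = 2

GCD = 2, x = 1, y = -4


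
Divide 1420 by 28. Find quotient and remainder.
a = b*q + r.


1420 = 28 * 50 + 20
Check: 1400 + 20 = 1420

q = 50, r = 20


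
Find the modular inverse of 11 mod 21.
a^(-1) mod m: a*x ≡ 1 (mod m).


Use the extended Euclidean algorithm on (21, 11); each row r = 21*s + 11*t:
r=21, s=1, t=0
r=11, s=0, t=1
q=1: r=10, s=1, t=-1   [21*(1) + 11*(-1) = 10]
q=1: r=1, s=-1, t=2   [21*(-1) + 11*(2) = 1]
q=10: r=0, s=11, t=-21   [21*(11) + 11*(-21) = 0]
GCD = 1 with t = 2, so 11*(2) ≡ 1 (mod 21)
Inverse = 2 mod 21 = 2
Check: 11 * 2 = 22 ≡ 1 (mod 21)

11^(-1) ≡ 2 (mod 21)


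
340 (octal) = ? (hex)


340 (base 8) = 224 (decimal)
224 (decimal) = E0 (base 16)


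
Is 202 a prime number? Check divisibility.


202 / 2 = 101 (exact division)
202 is NOT prime.

No, 202 is not prime


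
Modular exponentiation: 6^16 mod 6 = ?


6^1 mod 6 = 0
6^2 mod 6 = 0
6^3 mod 6 = 0
6^4 mod 6 = 0
6^5 mod 6 = 0
6^6 mod 6 = 0
6^7 mod 6 = 0
6^8 mod 6 = 0
6^9 mod 6 = 0
6^10 mod 6 = 0
6^11 mod 6 = 0
6^12 mod 6 = 0
6^13 mod 6 = 0
6^14 mod 6 = 0
6^15 mod 6 = 0
6^16 mod 6 = 0


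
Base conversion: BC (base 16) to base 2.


BC (base 16) = 188 (decimal)
188 (decimal) = 10111100 (base 2)


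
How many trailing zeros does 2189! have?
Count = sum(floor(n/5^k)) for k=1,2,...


floor(2189/5) = 437
floor(2189/25) = 87
floor(2189/125) = 17
floor(2189/625) = 3
Total = 544

544 trailing zeros


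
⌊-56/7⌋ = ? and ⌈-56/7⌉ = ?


-56/7 = -8.0000
floor = -8
ceil = -8

floor = -8, ceil = -8


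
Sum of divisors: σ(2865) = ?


Divisors of 2865: 1, 3, 5, 15, 191, 573, 955, 2865
Sum = 1 + 3 + 5 + 15 + 191 + 573 + 955 + 2865 = 4608

σ(2865) = 4608


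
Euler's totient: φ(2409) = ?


2409 = 3 × 11 × 73
Prime factors: 3, 11, 73
φ(2409) = 2409 × (1-1/3) × (1-1/11) × (1-1/73)
= 2409 × 2/3 × 10/11 × 72/73 = 1440

φ(2409) = 1440


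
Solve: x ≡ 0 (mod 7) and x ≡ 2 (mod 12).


M = 7*12 = 84
M1 = M/7 = 12, M2 = M/12 = 7
M1^(-1) mod 7 = 3, M2^(-1) mod 12 = 7
x = 0*12*3 + 2*7*7 = 98
98 mod 84 = 14
Check: 14 mod 7 = 0 ✓, 14 mod 12 = 2 ✓

x ≡ 14 (mod 84)


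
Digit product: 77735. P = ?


7 × 7 × 7 × 3 × 5 = 5145


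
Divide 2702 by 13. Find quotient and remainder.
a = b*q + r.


2702 = 13 * 207 + 11
Check: 2691 + 11 = 2702

q = 207, r = 11


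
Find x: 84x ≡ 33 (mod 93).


GCD(84, 93) = 3 divides 33
Divide: 28x ≡ 11 (mod 31)
x ≡ 17 (mod 31)


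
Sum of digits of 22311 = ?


2 + 2 + 3 + 1 + 1 = 9


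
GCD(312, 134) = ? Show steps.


312 = 2 * 134 + 44
134 = 3 * 44 + 2
44 = 22 * 2 + 0
GCD = 2


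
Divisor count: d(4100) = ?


4100 = 2^2 × 5^2 × 41^1
d(4100) = (2+1) × (2+1) × (1+1) = 18

18 divisors


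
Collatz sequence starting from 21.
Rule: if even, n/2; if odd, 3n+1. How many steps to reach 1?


21 → 64 → 32 → 16 → 8 → 4 → 2 → 1
Total steps = 7

7 steps


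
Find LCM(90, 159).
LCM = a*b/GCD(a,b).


GCD(90, 159) = 3
LCM = 90*159/3 = 14310/3 = 4770

LCM = 4770


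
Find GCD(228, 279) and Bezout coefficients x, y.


Tabular extended Euclidean (each row: r = 228*s + 279*t):
r=228, s=1, t=0
r=279, s=0, t=1
q=0: r=228, s=1, t=0   [228*(1) + 279*(0) = 228]
q=1: r=51, s=-1, t=1   [228*(-1) + 279*(1) = 51]
q=4: r=24, s=5, t=-4   [228*(5) + 279*(-4) = 24]
q=2: r=3, s=-11, t=9   [228*(-11) + 279*(9) = 3]
q=8: r=0, s=93, t=-76   [228*(93) + 279*(-76) = 0]
GCD = 3; from the row with r=3: x=-11, y=9
Check: 228*(-11) + 279*(9) = -2508 + 2511 = 3

GCD = 3, x = -11, y = 9


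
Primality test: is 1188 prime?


1188 / 2 = 594 (exact division)
1188 is NOT prime.

No, 1188 is not prime


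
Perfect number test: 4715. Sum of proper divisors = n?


Proper divisors of 4715: 1, 5, 23, 41, 115, 205, 943
Sum = 1 + 5 + 23 + 41 + 115 + 205 + 943 = 1333

No, 4715 is not perfect (1333 ≠ 4715)


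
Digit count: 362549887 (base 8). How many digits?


362549887 in base 8 = 2547011177
Number of digits = 10

10 digits (base 8)


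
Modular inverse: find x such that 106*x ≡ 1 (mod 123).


Use the extended Euclidean algorithm on (123, 106); each row r = 123*s + 106*t:
r=123, s=1, t=0
r=106, s=0, t=1
q=1: r=17, s=1, t=-1   [123*(1) + 106*(-1) = 17]
q=6: r=4, s=-6, t=7   [123*(-6) + 106*(7) = 4]
q=4: r=1, s=25, t=-29   [123*(25) + 106*(-29) = 1]
q=4: r=0, s=-106, t=123   [123*(-106) + 106*(123) = 0]
GCD = 1 with t = -29, so 106*(-29) ≡ 1 (mod 123)
Inverse = -29 mod 123 = 94
Check: 106 * 94 = 9964 ≡ 1 (mod 123)

106^(-1) ≡ 94 (mod 123)


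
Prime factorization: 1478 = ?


1478 / 2 = 739
739 / 739 = 1
1478 = 2 × 739


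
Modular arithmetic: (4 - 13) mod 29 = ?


4 - 13 = -9
-9 mod 29 = 20


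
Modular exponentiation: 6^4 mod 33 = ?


6^1 mod 33 = 6
6^2 mod 33 = 3
6^3 mod 33 = 18
6^4 mod 33 = 9


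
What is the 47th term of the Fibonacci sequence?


Sequence: 1, 1, 2, 3, 5, 8, 13, 21, 34, 55, 89, 144, 233, 377, 610, 987, 1597, 2584, 4181, 6765, 10946, 17711, 28657, 46368, 75025, 121393, 196418, 317811, 514229, 832040, 1346269, 2178309, 3524578, 5702887, 9227465, 14930352, 24157817, 39088169, 63245986, 102334155, 165580141, 267914296, 433494437, 701408733, 1134903170, 1836311903, 2971215073
F(47) = 2971215073


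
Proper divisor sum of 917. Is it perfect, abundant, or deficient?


Proper divisors: 1, 7, 131
Sum = 1 + 7 + 131 = 139
139 < 917 → deficient

s(917) = 139 (deficient)


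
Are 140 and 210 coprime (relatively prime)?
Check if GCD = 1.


Euclidean algorithm:
210 = 1 * 140 + 70
140 = 2 * 70 + 0
GCD(140, 210) = 70

No, not coprime (GCD = 70)


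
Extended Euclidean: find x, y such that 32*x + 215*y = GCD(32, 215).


Tabular extended Euclidean (each row: r = 32*s + 215*t):
r=32, s=1, t=0
r=215, s=0, t=1
q=0: r=32, s=1, t=0   [32*(1) + 215*(0) = 32]
q=6: r=23, s=-6, t=1   [32*(-6) + 215*(1) = 23]
q=1: r=9, s=7, t=-1   [32*(7) + 215*(-1) = 9]
q=2: r=5, s=-20, t=3   [32*(-20) + 215*(3) = 5]
q=1: r=4, s=27, t=-4   [32*(27) + 215*(-4) = 4]
q=1: r=1, s=-47, t=7   [32*(-47) + 215*(7) = 1]
q=4: r=0, s=215, t=-32   [32*(215) + 215*(-32) = 0]
GCD = 1; from the row with r=1: x=-47, y=7
Check: 32*(-47) + 215*(7) = -1504 + 1505 = 1

GCD = 1, x = -47, y = 7


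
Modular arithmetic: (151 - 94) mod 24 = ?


151 - 94 = 57
57 mod 24 = 9


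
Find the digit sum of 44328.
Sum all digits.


4 + 4 + 3 + 2 + 8 = 21


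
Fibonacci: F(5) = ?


Sequence: 1, 1, 2, 3, 5
F(5) = 5


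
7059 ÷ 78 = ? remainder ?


7059 = 78 * 90 + 39
Check: 7020 + 39 = 7059

q = 90, r = 39


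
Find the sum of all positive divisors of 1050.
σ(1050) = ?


Divisors of 1050: 1, 2, 3, 5, 6, 7, 10, 14, 15, 21, 25, 30, 35, 42, 50, 70, 75, 105, 150, 175, 210, 350, 525, 1050
Sum = 1 + 2 + 3 + 5 + 6 + 7 + 10 + 14 + 15 + 21 + 25 + 30 + 35 + 42 + 50 + 70 + 75 + 105 + 150 + 175 + 210 + 350 + 525 + 1050 = 2976

σ(1050) = 2976


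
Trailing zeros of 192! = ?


floor(192/5) = 38
floor(192/25) = 7
floor(192/125) = 1
Total = 46

46 trailing zeros


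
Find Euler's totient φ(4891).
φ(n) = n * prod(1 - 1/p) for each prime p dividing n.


4891 = 67 × 73
Prime factors: 67, 73
φ(4891) = 4891 × (1-1/67) × (1-1/73)
= 4891 × 66/67 × 72/73 = 4752

φ(4891) = 4752


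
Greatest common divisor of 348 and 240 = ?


348 = 1 * 240 + 108
240 = 2 * 108 + 24
108 = 4 * 24 + 12
24 = 2 * 12 + 0
GCD = 12


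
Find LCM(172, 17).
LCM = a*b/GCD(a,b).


GCD(172, 17) = 1
LCM = 172*17/1 = 2924/1 = 2924

LCM = 2924


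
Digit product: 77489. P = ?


7 × 7 × 4 × 8 × 9 = 14112


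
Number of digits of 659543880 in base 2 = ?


659543880 in base 2 = 100111010011111101011101001000
Number of digits = 30

30 digits (base 2)


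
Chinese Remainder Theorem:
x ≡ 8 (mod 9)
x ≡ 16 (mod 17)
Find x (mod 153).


M = 9*17 = 153
M1 = M/9 = 17, M2 = M/17 = 9
M1^(-1) mod 9 = 8, M2^(-1) mod 17 = 2
x = 8*17*8 + 16*9*2 = 1376
1376 mod 153 = 152
Check: 152 mod 9 = 8 ✓, 152 mod 17 = 16 ✓

x ≡ 152 (mod 153)


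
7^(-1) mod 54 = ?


Use the extended Euclidean algorithm on (54, 7); each row r = 54*s + 7*t:
r=54, s=1, t=0
r=7, s=0, t=1
q=7: r=5, s=1, t=-7   [54*(1) + 7*(-7) = 5]
q=1: r=2, s=-1, t=8   [54*(-1) + 7*(8) = 2]
q=2: r=1, s=3, t=-23   [54*(3) + 7*(-23) = 1]
q=2: r=0, s=-7, t=54   [54*(-7) + 7*(54) = 0]
GCD = 1 with t = -23, so 7*(-23) ≡ 1 (mod 54)
Inverse = -23 mod 54 = 31
Check: 7 * 31 = 217 ≡ 1 (mod 54)

7^(-1) ≡ 31 (mod 54)


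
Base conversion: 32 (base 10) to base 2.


32 (base 10) = 32 (decimal)
32 (decimal) = 100000 (base 2)


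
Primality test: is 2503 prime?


Check divisors up to sqrt(2503) = 50.0300
No divisors found.
2503 is prime.

Yes, 2503 is prime


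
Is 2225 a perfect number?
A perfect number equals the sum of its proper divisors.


Proper divisors of 2225: 1, 5, 25, 89, 445
Sum = 1 + 5 + 25 + 89 + 445 = 565

No, 2225 is not perfect (565 ≠ 2225)


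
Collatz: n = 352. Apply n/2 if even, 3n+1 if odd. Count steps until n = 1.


352 → 176 → 88 → 44 → 22 → 11 → 34 → 17 → 52 → 26 → 13 → 40 → 20 → 10 → 5 → 16 → 8 → 4 → 2 → 1
Total steps = 19

19 steps


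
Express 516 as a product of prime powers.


516 / 2 = 258
258 / 2 = 129
129 / 3 = 43
43 / 43 = 1
516 = 2^2 × 3 × 43


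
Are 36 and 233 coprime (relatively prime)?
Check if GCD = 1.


Euclidean algorithm:
233 = 6 * 36 + 17
36 = 2 * 17 + 2
17 = 8 * 2 + 1
2 = 2 * 1 + 0
GCD(36, 233) = 1

Yes, coprime (GCD = 1)


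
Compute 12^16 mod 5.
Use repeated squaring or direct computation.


12^1 mod 5 = 2
12^2 mod 5 = 4
12^3 mod 5 = 3
12^4 mod 5 = 1
12^5 mod 5 = 2
12^6 mod 5 = 4
12^7 mod 5 = 3
12^8 mod 5 = 1
12^9 mod 5 = 2
12^10 mod 5 = 4
12^11 mod 5 = 3
12^12 mod 5 = 1
12^13 mod 5 = 2
12^14 mod 5 = 4
12^15 mod 5 = 3
12^16 mod 5 = 1


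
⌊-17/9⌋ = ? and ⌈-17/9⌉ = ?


-17/9 = -1.8889
floor = -2
ceil = -1

floor = -2, ceil = -1


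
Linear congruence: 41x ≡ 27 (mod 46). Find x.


GCD(41, 46) = 1, unique solution
a^(-1) mod 46 = 9
x = 9 * 27 mod 46 = 13

x ≡ 13 (mod 46)


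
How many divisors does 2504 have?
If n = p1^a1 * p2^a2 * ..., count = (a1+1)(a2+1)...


2504 = 2^3 × 313^1
d(2504) = (3+1) × (1+1) = 8

8 divisors


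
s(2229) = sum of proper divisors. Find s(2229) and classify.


Proper divisors: 1, 3, 743
Sum = 1 + 3 + 743 = 747
747 < 2229 → deficient

s(2229) = 747 (deficient)


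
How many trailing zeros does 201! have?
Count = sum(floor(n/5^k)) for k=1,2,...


floor(201/5) = 40
floor(201/25) = 8
floor(201/125) = 1
Total = 49

49 trailing zeros


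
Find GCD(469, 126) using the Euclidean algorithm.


469 = 3 * 126 + 91
126 = 1 * 91 + 35
91 = 2 * 35 + 21
35 = 1 * 21 + 14
21 = 1 * 14 + 7
14 = 2 * 7 + 0
GCD = 7


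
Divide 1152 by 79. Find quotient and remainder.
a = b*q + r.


1152 = 79 * 14 + 46
Check: 1106 + 46 = 1152

q = 14, r = 46


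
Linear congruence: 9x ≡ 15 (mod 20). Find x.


GCD(9, 20) = 1, unique solution
a^(-1) mod 20 = 9
x = 9 * 15 mod 20 = 15

x ≡ 15 (mod 20)


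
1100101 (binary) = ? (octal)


1100101 (base 2) = 101 (decimal)
101 (decimal) = 145 (base 8)


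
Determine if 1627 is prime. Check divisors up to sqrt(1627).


Check divisors up to sqrt(1627) = 40.3361
No divisors found.
1627 is prime.

Yes, 1627 is prime


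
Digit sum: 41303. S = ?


4 + 1 + 3 + 0 + 3 = 11


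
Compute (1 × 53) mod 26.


1 × 53 = 53
53 mod 26 = 1


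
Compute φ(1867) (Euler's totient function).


1867 = 1867
Prime factors: 1867
φ(1867) = 1867 × (1-1/1867)
= 1867 × 1866/1867 = 1866

φ(1867) = 1866


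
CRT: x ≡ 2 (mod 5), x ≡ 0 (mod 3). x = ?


M = 5*3 = 15
M1 = M/5 = 3, M2 = M/3 = 5
M1^(-1) mod 5 = 2, M2^(-1) mod 3 = 2
x = 2*3*2 + 0*5*2 = 12
12 mod 15 = 12
Check: 12 mod 5 = 2 ✓, 12 mod 3 = 0 ✓

x ≡ 12 (mod 15)


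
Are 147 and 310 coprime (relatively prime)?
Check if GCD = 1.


Euclidean algorithm:
310 = 2 * 147 + 16
147 = 9 * 16 + 3
16 = 5 * 3 + 1
3 = 3 * 1 + 0
GCD(147, 310) = 1

Yes, coprime (GCD = 1)


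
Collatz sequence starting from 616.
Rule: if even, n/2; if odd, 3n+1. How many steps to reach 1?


616 → 308 → 154 → 77 → 232 → 116 → 58 → 29 → 88 → 44 → 22 → 11 → 34 → 17 → 52 → 26 → 13 → 40 → 20 → 10 → 5 → 16 → 8 → 4 → 2 → 1
Total steps = 25

25 steps


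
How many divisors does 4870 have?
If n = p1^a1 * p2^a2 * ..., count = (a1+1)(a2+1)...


4870 = 2^1 × 5^1 × 487^1
d(4870) = (1+1) × (1+1) × (1+1) = 8

8 divisors


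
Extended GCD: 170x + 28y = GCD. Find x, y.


Tabular extended Euclidean (each row: r = 170*s + 28*t):
r=170, s=1, t=0
r=28, s=0, t=1
q=6: r=2, s=1, t=-6   [170*(1) + 28*(-6) = 2]
q=14: r=0, s=-14, t=85   [170*(-14) + 28*(85) = 0]
GCD = 2; from the row with r=2: x=1, y=-6
Check: 170*(1) + 28*(-6) = 170 - 168 = 2

GCD = 2, x = 1, y = -6


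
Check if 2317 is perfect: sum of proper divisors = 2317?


Proper divisors of 2317: 1, 7, 331
Sum = 1 + 7 + 331 = 339

No, 2317 is not perfect (339 ≠ 2317)


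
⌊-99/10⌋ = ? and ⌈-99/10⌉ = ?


-99/10 = -9.9000
floor = -10
ceil = -9

floor = -10, ceil = -9


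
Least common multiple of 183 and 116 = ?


GCD(183, 116) = 1
LCM = 183*116/1 = 21228/1 = 21228

LCM = 21228


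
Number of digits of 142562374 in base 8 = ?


142562374 in base 8 = 1037652106
Number of digits = 10

10 digits (base 8)


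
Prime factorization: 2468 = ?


2468 / 2 = 1234
1234 / 2 = 617
617 / 617 = 1
2468 = 2^2 × 617


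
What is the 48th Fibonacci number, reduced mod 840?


F(k) mod 840 for k=1..48:
1, 1, 2, 3, 5, 8, 13, 21, 34, 55, 89, 144, 233, 377, 610, 147, 757, 64, 821, 45, 26, 71, 97, 168, 265, 433, 698, 291, 149, 440, 589, 189, 778, 127, 65, 192, 257, 449, 706, 315, 181, 496, 677, 333, 170, 503, 673, 336
F(48) mod 840 = 336


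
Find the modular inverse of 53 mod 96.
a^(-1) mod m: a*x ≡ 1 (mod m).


Use the extended Euclidean algorithm on (96, 53); each row r = 96*s + 53*t:
r=96, s=1, t=0
r=53, s=0, t=1
q=1: r=43, s=1, t=-1   [96*(1) + 53*(-1) = 43]
q=1: r=10, s=-1, t=2   [96*(-1) + 53*(2) = 10]
q=4: r=3, s=5, t=-9   [96*(5) + 53*(-9) = 3]
q=3: r=1, s=-16, t=29   [96*(-16) + 53*(29) = 1]
q=3: r=0, s=53, t=-96   [96*(53) + 53*(-96) = 0]
GCD = 1 with t = 29, so 53*(29) ≡ 1 (mod 96)
Inverse = 29 mod 96 = 29
Check: 53 * 29 = 1537 ≡ 1 (mod 96)

53^(-1) ≡ 29 (mod 96)


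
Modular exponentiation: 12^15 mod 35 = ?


12^1 mod 35 = 12
12^2 mod 35 = 4
12^3 mod 35 = 13
12^4 mod 35 = 16
12^5 mod 35 = 17
12^6 mod 35 = 29
12^7 mod 35 = 33
12^8 mod 35 = 11
12^9 mod 35 = 27
12^10 mod 35 = 9
12^11 mod 35 = 3
12^12 mod 35 = 1
12^13 mod 35 = 12
12^14 mod 35 = 4
12^15 mod 35 = 13


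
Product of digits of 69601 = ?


6 × 9 × 6 × 0 × 1 = 0


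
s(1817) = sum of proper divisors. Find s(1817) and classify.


Proper divisors: 1, 23, 79
Sum = 1 + 23 + 79 = 103
103 < 1817 → deficient

s(1817) = 103 (deficient)


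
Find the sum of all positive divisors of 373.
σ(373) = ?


Divisors of 373: 1, 373
Sum = 1 + 373 = 374

σ(373) = 374


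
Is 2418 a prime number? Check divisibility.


2418 / 2 = 1209 (exact division)
2418 is NOT prime.

No, 2418 is not prime


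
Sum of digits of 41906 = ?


4 + 1 + 9 + 0 + 6 = 20


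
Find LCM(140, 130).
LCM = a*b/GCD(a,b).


GCD(140, 130) = 10
LCM = 140*130/10 = 18200/10 = 1820

LCM = 1820


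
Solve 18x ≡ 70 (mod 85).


GCD(18, 85) = 1, unique solution
a^(-1) mod 85 = 52
x = 52 * 70 mod 85 = 70

x ≡ 70 (mod 85)


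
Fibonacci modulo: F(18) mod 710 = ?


F(k) mod 710 for k=1..18:
1, 1, 2, 3, 5, 8, 13, 21, 34, 55, 89, 144, 233, 377, 610, 277, 177, 454
F(18) mod 710 = 454


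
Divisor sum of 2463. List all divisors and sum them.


Divisors of 2463: 1, 3, 821, 2463
Sum = 1 + 3 + 821 + 2463 = 3288

σ(2463) = 3288


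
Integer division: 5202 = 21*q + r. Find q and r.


5202 = 21 * 247 + 15
Check: 5187 + 15 = 5202

q = 247, r = 15


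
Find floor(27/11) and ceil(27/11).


27/11 = 2.4545
floor = 2
ceil = 3

floor = 2, ceil = 3


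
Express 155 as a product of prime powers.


155 / 5 = 31
31 / 31 = 1
155 = 5 × 31


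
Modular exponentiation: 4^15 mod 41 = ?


4^1 mod 41 = 4
4^2 mod 41 = 16
4^3 mod 41 = 23
4^4 mod 41 = 10
4^5 mod 41 = 40
4^6 mod 41 = 37
4^7 mod 41 = 25
4^8 mod 41 = 18
4^9 mod 41 = 31
4^10 mod 41 = 1
4^11 mod 41 = 4
4^12 mod 41 = 16
4^13 mod 41 = 23
4^14 mod 41 = 10
4^15 mod 41 = 40


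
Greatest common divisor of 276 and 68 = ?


276 = 4 * 68 + 4
68 = 17 * 4 + 0
GCD = 4


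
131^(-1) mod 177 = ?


Use the extended Euclidean algorithm on (177, 131); each row r = 177*s + 131*t:
r=177, s=1, t=0
r=131, s=0, t=1
q=1: r=46, s=1, t=-1   [177*(1) + 131*(-1) = 46]
q=2: r=39, s=-2, t=3   [177*(-2) + 131*(3) = 39]
q=1: r=7, s=3, t=-4   [177*(3) + 131*(-4) = 7]
q=5: r=4, s=-17, t=23   [177*(-17) + 131*(23) = 4]
q=1: r=3, s=20, t=-27   [177*(20) + 131*(-27) = 3]
q=1: r=1, s=-37, t=50   [177*(-37) + 131*(50) = 1]
q=3: r=0, s=131, t=-177   [177*(131) + 131*(-177) = 0]
GCD = 1 with t = 50, so 131*(50) ≡ 1 (mod 177)
Inverse = 50 mod 177 = 50
Check: 131 * 50 = 6550 ≡ 1 (mod 177)

131^(-1) ≡ 50 (mod 177)


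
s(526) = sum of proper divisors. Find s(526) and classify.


Proper divisors: 1, 2, 263
Sum = 1 + 2 + 263 = 266
266 < 526 → deficient

s(526) = 266 (deficient)


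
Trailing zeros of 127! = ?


floor(127/5) = 25
floor(127/25) = 5
floor(127/125) = 1
Total = 31

31 trailing zeros


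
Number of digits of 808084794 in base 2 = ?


808084794 in base 2 = 110000001010100110010100111010
Number of digits = 30

30 digits (base 2)


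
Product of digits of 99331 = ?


9 × 9 × 3 × 3 × 1 = 729


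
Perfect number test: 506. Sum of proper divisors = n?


Proper divisors of 506: 1, 2, 11, 22, 23, 46, 253
Sum = 1 + 2 + 11 + 22 + 23 + 46 + 253 = 358

No, 506 is not perfect (358 ≠ 506)


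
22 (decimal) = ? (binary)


22 (base 10) = 22 (decimal)
22 (decimal) = 10110 (base 2)


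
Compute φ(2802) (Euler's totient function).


2802 = 2 × 3 × 467
Prime factors: 2, 3, 467
φ(2802) = 2802 × (1-1/2) × (1-1/3) × (1-1/467)
= 2802 × 1/2 × 2/3 × 466/467 = 932

φ(2802) = 932


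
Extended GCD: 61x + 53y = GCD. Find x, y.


Tabular extended Euclidean (each row: r = 61*s + 53*t):
r=61, s=1, t=0
r=53, s=0, t=1
q=1: r=8, s=1, t=-1   [61*(1) + 53*(-1) = 8]
q=6: r=5, s=-6, t=7   [61*(-6) + 53*(7) = 5]
q=1: r=3, s=7, t=-8   [61*(7) + 53*(-8) = 3]
q=1: r=2, s=-13, t=15   [61*(-13) + 53*(15) = 2]
q=1: r=1, s=20, t=-23   [61*(20) + 53*(-23) = 1]
q=2: r=0, s=-53, t=61   [61*(-53) + 53*(61) = 0]
GCD = 1; from the row with r=1: x=20, y=-23
Check: 61*(20) + 53*(-23) = 1220 - 1219 = 1

GCD = 1, x = 20, y = -23


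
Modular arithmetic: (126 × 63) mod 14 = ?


126 × 63 = 7938
7938 mod 14 = 0


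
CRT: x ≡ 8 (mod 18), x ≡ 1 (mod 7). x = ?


M = 18*7 = 126
M1 = M/18 = 7, M2 = M/7 = 18
M1^(-1) mod 18 = 13, M2^(-1) mod 7 = 2
x = 8*7*13 + 1*18*2 = 764
764 mod 126 = 8
Check: 8 mod 18 = 8 ✓, 8 mod 7 = 1 ✓

x ≡ 8 (mod 126)


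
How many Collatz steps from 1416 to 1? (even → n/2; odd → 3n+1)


1416 → 708 → 354 → 177 → 532 → 266 → 133 → 400 → 200 → 100 → 50 → 25 → 76 → 38 → 19 → 58 → 29 → 88 → 44 → 22 → 11 → 34 → 17 → 52 → 26 → 13 → 40 → 20 → 10 → 5 → 16 → 8 → 4 → 2 → 1
Total steps = 34

34 steps


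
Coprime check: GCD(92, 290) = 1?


Euclidean algorithm:
290 = 3 * 92 + 14
92 = 6 * 14 + 8
14 = 1 * 8 + 6
8 = 1 * 6 + 2
6 = 3 * 2 + 0
GCD(92, 290) = 2

No, not coprime (GCD = 2)


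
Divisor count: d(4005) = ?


4005 = 3^2 × 5^1 × 89^1
d(4005) = (2+1) × (1+1) × (1+1) = 12

12 divisors


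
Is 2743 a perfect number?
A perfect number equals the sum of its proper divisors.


Proper divisors of 2743: 1, 13, 211
Sum = 1 + 13 + 211 = 225

No, 2743 is not perfect (225 ≠ 2743)


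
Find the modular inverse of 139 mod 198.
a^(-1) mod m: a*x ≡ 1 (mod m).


Use the extended Euclidean algorithm on (198, 139); each row r = 198*s + 139*t:
r=198, s=1, t=0
r=139, s=0, t=1
q=1: r=59, s=1, t=-1   [198*(1) + 139*(-1) = 59]
q=2: r=21, s=-2, t=3   [198*(-2) + 139*(3) = 21]
q=2: r=17, s=5, t=-7   [198*(5) + 139*(-7) = 17]
q=1: r=4, s=-7, t=10   [198*(-7) + 139*(10) = 4]
q=4: r=1, s=33, t=-47   [198*(33) + 139*(-47) = 1]
q=4: r=0, s=-139, t=198   [198*(-139) + 139*(198) = 0]
GCD = 1 with t = -47, so 139*(-47) ≡ 1 (mod 198)
Inverse = -47 mod 198 = 151
Check: 139 * 151 = 20989 ≡ 1 (mod 198)

139^(-1) ≡ 151 (mod 198)


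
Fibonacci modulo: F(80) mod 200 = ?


F(k) mod 200 for k=1..80:
1, 1, 2, 3, 5, 8, 13, 21, 34, 55, 89, 144, 33, 177, 10, 187, 197, 184, 181, 165, 146, 111, 57, 168, 25, 193, 18, 11, 29, 40, 69, 109, 178, 87, 65, 152, 17, 169, 186, 155, 141, 96, 37, 133, 170, 103, 73, 176, 49, 25, 74, 99, 173, 72, 45, 117, 162, 79, 41, 120, 161, 81, 42, 123, 165, 88, 53, 141, 194, 135, 129, 64, 193, 57, 50, 107, 157, 64, 21, 85
F(80) mod 200 = 85


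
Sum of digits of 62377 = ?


6 + 2 + 3 + 7 + 7 = 25


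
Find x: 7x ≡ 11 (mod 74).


GCD(7, 74) = 1, unique solution
a^(-1) mod 74 = 53
x = 53 * 11 mod 74 = 65

x ≡ 65 (mod 74)


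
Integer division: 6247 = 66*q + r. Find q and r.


6247 = 66 * 94 + 43
Check: 6204 + 43 = 6247

q = 94, r = 43


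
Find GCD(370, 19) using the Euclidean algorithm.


370 = 19 * 19 + 9
19 = 2 * 9 + 1
9 = 9 * 1 + 0
GCD = 1


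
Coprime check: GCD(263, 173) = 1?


Euclidean algorithm:
263 = 1 * 173 + 90
173 = 1 * 90 + 83
90 = 1 * 83 + 7
83 = 11 * 7 + 6
7 = 1 * 6 + 1
6 = 6 * 1 + 0
GCD(263, 173) = 1

Yes, coprime (GCD = 1)


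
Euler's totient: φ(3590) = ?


3590 = 2 × 5 × 359
Prime factors: 2, 5, 359
φ(3590) = 3590 × (1-1/2) × (1-1/5) × (1-1/359)
= 3590 × 1/2 × 4/5 × 358/359 = 1432

φ(3590) = 1432


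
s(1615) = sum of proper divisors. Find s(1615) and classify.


Proper divisors: 1, 5, 17, 19, 85, 95, 323
Sum = 1 + 5 + 17 + 19 + 85 + 95 + 323 = 545
545 < 1615 → deficient

s(1615) = 545 (deficient)


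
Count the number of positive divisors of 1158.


1158 = 2^1 × 3^1 × 193^1
d(1158) = (1+1) × (1+1) × (1+1) = 8

8 divisors


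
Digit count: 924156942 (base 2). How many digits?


924156942 in base 2 = 110111000101011000010000001110
Number of digits = 30

30 digits (base 2)


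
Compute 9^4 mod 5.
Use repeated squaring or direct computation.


9^1 mod 5 = 4
9^2 mod 5 = 1
9^3 mod 5 = 4
9^4 mod 5 = 1


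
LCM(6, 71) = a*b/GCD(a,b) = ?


GCD(6, 71) = 1
LCM = 6*71/1 = 426/1 = 426

LCM = 426


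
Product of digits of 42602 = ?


4 × 2 × 6 × 0 × 2 = 0


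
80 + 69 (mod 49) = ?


80 + 69 = 149
149 mod 49 = 2


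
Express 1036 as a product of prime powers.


1036 / 2 = 518
518 / 2 = 259
259 / 7 = 37
37 / 37 = 1
1036 = 2^2 × 7 × 37


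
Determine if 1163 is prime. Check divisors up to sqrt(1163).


Check divisors up to sqrt(1163) = 34.1028
No divisors found.
1163 is prime.

Yes, 1163 is prime


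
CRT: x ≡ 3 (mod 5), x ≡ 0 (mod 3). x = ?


M = 5*3 = 15
M1 = M/5 = 3, M2 = M/3 = 5
M1^(-1) mod 5 = 2, M2^(-1) mod 3 = 2
x = 3*3*2 + 0*5*2 = 18
18 mod 15 = 3
Check: 3 mod 5 = 3 ✓, 3 mod 3 = 0 ✓

x ≡ 3 (mod 15)


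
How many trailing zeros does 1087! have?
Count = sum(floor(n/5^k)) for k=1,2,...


floor(1087/5) = 217
floor(1087/25) = 43
floor(1087/125) = 8
floor(1087/625) = 1
Total = 269

269 trailing zeros


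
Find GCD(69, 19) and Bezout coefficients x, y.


Tabular extended Euclidean (each row: r = 69*s + 19*t):
r=69, s=1, t=0
r=19, s=0, t=1
q=3: r=12, s=1, t=-3   [69*(1) + 19*(-3) = 12]
q=1: r=7, s=-1, t=4   [69*(-1) + 19*(4) = 7]
q=1: r=5, s=2, t=-7   [69*(2) + 19*(-7) = 5]
q=1: r=2, s=-3, t=11   [69*(-3) + 19*(11) = 2]
q=2: r=1, s=8, t=-29   [69*(8) + 19*(-29) = 1]
q=2: r=0, s=-19, t=69   [69*(-19) + 19*(69) = 0]
GCD = 1; from the row with r=1: x=8, y=-29
Check: 69*(8) + 19*(-29) = 552 - 551 = 1

GCD = 1, x = 8, y = -29


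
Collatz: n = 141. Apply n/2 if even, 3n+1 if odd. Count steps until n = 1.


141 → 424 → 212 → 106 → 53 → 160 → 80 → 40 → 20 → 10 → 5 → 16 → 8 → 4 → 2 → 1
Total steps = 15

15 steps


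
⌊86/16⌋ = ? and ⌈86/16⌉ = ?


86/16 = 5.3750
floor = 5
ceil = 6

floor = 5, ceil = 6


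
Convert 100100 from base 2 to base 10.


100100 (base 2) = 36 (decimal)
36 (decimal) = 36 (base 10)


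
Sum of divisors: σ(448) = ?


Divisors of 448: 1, 2, 4, 7, 8, 14, 16, 28, 32, 56, 64, 112, 224, 448
Sum = 1 + 2 + 4 + 7 + 8 + 14 + 16 + 28 + 32 + 56 + 64 + 112 + 224 + 448 = 1016

σ(448) = 1016


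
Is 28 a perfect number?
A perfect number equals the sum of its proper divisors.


Proper divisors of 28: 1, 2, 4, 7, 14
Sum = 1 + 2 + 4 + 7 + 14 = 28

Yes, 28 is perfect (28 = 28)


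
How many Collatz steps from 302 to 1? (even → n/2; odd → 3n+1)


302 → 151 → 454 → 227 → 682 → 341 → 1024 → 512 → 256 → 128 → 64 → 32 → 16 → 8 → 4 → 2 → 1
Total steps = 16

16 steps


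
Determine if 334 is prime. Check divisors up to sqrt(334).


334 / 2 = 167 (exact division)
334 is NOT prime.

No, 334 is not prime


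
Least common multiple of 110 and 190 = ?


GCD(110, 190) = 10
LCM = 110*190/10 = 20900/10 = 2090

LCM = 2090


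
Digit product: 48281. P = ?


4 × 8 × 2 × 8 × 1 = 512


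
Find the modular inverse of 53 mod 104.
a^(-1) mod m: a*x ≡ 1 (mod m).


Use the extended Euclidean algorithm on (104, 53); each row r = 104*s + 53*t:
r=104, s=1, t=0
r=53, s=0, t=1
q=1: r=51, s=1, t=-1   [104*(1) + 53*(-1) = 51]
q=1: r=2, s=-1, t=2   [104*(-1) + 53*(2) = 2]
q=25: r=1, s=26, t=-51   [104*(26) + 53*(-51) = 1]
q=2: r=0, s=-53, t=104   [104*(-53) + 53*(104) = 0]
GCD = 1 with t = -51, so 53*(-51) ≡ 1 (mod 104)
Inverse = -51 mod 104 = 53
Check: 53 * 53 = 2809 ≡ 1 (mod 104)

53^(-1) ≡ 53 (mod 104)


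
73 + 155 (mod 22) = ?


73 + 155 = 228
228 mod 22 = 8


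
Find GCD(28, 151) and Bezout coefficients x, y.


Tabular extended Euclidean (each row: r = 28*s + 151*t):
r=28, s=1, t=0
r=151, s=0, t=1
q=0: r=28, s=1, t=0   [28*(1) + 151*(0) = 28]
q=5: r=11, s=-5, t=1   [28*(-5) + 151*(1) = 11]
q=2: r=6, s=11, t=-2   [28*(11) + 151*(-2) = 6]
q=1: r=5, s=-16, t=3   [28*(-16) + 151*(3) = 5]
q=1: r=1, s=27, t=-5   [28*(27) + 151*(-5) = 1]
q=5: r=0, s=-151, t=28   [28*(-151) + 151*(28) = 0]
GCD = 1; from the row with r=1: x=27, y=-5
Check: 28*(27) + 151*(-5) = 756 - 755 = 1

GCD = 1, x = 27, y = -5


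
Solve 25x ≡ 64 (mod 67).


GCD(25, 67) = 1, unique solution
a^(-1) mod 67 = 59
x = 59 * 64 mod 67 = 24

x ≡ 24 (mod 67)


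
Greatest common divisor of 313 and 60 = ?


313 = 5 * 60 + 13
60 = 4 * 13 + 8
13 = 1 * 8 + 5
8 = 1 * 5 + 3
5 = 1 * 3 + 2
3 = 1 * 2 + 1
2 = 2 * 1 + 0
GCD = 1


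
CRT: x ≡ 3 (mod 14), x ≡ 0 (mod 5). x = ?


M = 14*5 = 70
M1 = M/14 = 5, M2 = M/5 = 14
M1^(-1) mod 14 = 3, M2^(-1) mod 5 = 4
x = 3*5*3 + 0*14*4 = 45
45 mod 70 = 45
Check: 45 mod 14 = 3 ✓, 45 mod 5 = 0 ✓

x ≡ 45 (mod 70)


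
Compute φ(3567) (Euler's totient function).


3567 = 3 × 29 × 41
Prime factors: 3, 29, 41
φ(3567) = 3567 × (1-1/3) × (1-1/29) × (1-1/41)
= 3567 × 2/3 × 28/29 × 40/41 = 2240

φ(3567) = 2240


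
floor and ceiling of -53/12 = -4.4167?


-53/12 = -4.4167
floor = -5
ceil = -4

floor = -5, ceil = -4


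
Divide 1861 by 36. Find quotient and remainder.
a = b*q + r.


1861 = 36 * 51 + 25
Check: 1836 + 25 = 1861

q = 51, r = 25


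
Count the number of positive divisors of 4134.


4134 = 2^1 × 3^1 × 13^1 × 53^1
d(4134) = (1+1) × (1+1) × (1+1) × (1+1) = 16

16 divisors


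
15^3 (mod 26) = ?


15^1 mod 26 = 15
15^2 mod 26 = 17
15^3 mod 26 = 21


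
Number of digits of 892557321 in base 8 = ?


892557321 in base 8 = 6514654011
Number of digits = 10

10 digits (base 8)


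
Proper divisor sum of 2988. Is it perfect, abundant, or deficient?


Proper divisors: 1, 2, 3, 4, 6, 9, 12, 18, 36, 83, 166, 249, 332, 498, 747, 996, 1494
Sum = 1 + 2 + 3 + 4 + 6 + 9 + 12 + 18 + 36 + 83 + 166 + 249 + 332 + 498 + 747 + 996 + 1494 = 4656
4656 > 2988 → abundant

s(2988) = 4656 (abundant)


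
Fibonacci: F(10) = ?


Sequence: 1, 1, 2, 3, 5, 8, 13, 21, 34, 55
F(10) = 55


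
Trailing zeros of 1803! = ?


floor(1803/5) = 360
floor(1803/25) = 72
floor(1803/125) = 14
floor(1803/625) = 2
Total = 448

448 trailing zeros


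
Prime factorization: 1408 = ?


1408 / 2 = 704
704 / 2 = 352
352 / 2 = 176
176 / 2 = 88
88 / 2 = 44
44 / 2 = 22
22 / 2 = 11
11 / 11 = 1
1408 = 2^7 × 11


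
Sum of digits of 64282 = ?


6 + 4 + 2 + 8 + 2 = 22


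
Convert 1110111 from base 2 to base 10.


1110111 (base 2) = 119 (decimal)
119 (decimal) = 119 (base 10)


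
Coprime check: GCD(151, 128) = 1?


Euclidean algorithm:
151 = 1 * 128 + 23
128 = 5 * 23 + 13
23 = 1 * 13 + 10
13 = 1 * 10 + 3
10 = 3 * 3 + 1
3 = 3 * 1 + 0
GCD(151, 128) = 1

Yes, coprime (GCD = 1)


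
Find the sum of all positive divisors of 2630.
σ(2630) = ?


Divisors of 2630: 1, 2, 5, 10, 263, 526, 1315, 2630
Sum = 1 + 2 + 5 + 10 + 263 + 526 + 1315 + 2630 = 4752

σ(2630) = 4752


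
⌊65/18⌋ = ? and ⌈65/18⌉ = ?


65/18 = 3.6111
floor = 3
ceil = 4

floor = 3, ceil = 4


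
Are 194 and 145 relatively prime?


Euclidean algorithm:
194 = 1 * 145 + 49
145 = 2 * 49 + 47
49 = 1 * 47 + 2
47 = 23 * 2 + 1
2 = 2 * 1 + 0
GCD(194, 145) = 1

Yes, coprime (GCD = 1)


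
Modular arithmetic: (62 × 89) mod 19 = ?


62 × 89 = 5518
5518 mod 19 = 8


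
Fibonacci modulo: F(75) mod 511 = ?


F(k) mod 511 for k=1..75:
1, 1, 2, 3, 5, 8, 13, 21, 34, 55, 89, 144, 233, 377, 99, 476, 64, 29, 93, 122, 215, 337, 41, 378, 419, 286, 194, 480, 163, 132, 295, 427, 211, 127, 338, 465, 292, 246, 27, 273, 300, 62, 362, 424, 275, 188, 463, 140, 92, 232, 324, 45, 369, 414, 272, 175, 447, 111, 47, 158, 205, 363, 57, 420, 477, 386, 352, 227, 68, 295, 363, 147, 510, 146, 145
F(75) mod 511 = 145


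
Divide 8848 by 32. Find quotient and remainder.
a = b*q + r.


8848 = 32 * 276 + 16
Check: 8832 + 16 = 8848

q = 276, r = 16


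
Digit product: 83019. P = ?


8 × 3 × 0 × 1 × 9 = 0


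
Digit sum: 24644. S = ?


2 + 4 + 6 + 4 + 4 = 20


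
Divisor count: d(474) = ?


474 = 2^1 × 3^1 × 79^1
d(474) = (1+1) × (1+1) × (1+1) = 8

8 divisors


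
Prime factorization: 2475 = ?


2475 / 3 = 825
825 / 3 = 275
275 / 5 = 55
55 / 5 = 11
11 / 11 = 1
2475 = 3^2 × 5^2 × 11


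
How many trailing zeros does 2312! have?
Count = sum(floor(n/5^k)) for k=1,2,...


floor(2312/5) = 462
floor(2312/25) = 92
floor(2312/125) = 18
floor(2312/625) = 3
Total = 575

575 trailing zeros


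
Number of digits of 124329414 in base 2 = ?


124329414 in base 2 = 111011010010001110111000110
Number of digits = 27

27 digits (base 2)


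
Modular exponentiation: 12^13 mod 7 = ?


12^1 mod 7 = 5
12^2 mod 7 = 4
12^3 mod 7 = 6
12^4 mod 7 = 2
12^5 mod 7 = 3
12^6 mod 7 = 1
12^7 mod 7 = 5
12^8 mod 7 = 4
12^9 mod 7 = 6
12^10 mod 7 = 2
12^11 mod 7 = 3
12^12 mod 7 = 1
12^13 mod 7 = 5


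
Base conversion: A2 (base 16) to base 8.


A2 (base 16) = 162 (decimal)
162 (decimal) = 242 (base 8)


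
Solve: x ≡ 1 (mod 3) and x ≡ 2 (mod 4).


M = 3*4 = 12
M1 = M/3 = 4, M2 = M/4 = 3
M1^(-1) mod 3 = 1, M2^(-1) mod 4 = 3
x = 1*4*1 + 2*3*3 = 22
22 mod 12 = 10
Check: 10 mod 3 = 1 ✓, 10 mod 4 = 2 ✓

x ≡ 10 (mod 12)


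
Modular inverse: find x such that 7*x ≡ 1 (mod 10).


Use the extended Euclidean algorithm on (10, 7); each row r = 10*s + 7*t:
r=10, s=1, t=0
r=7, s=0, t=1
q=1: r=3, s=1, t=-1   [10*(1) + 7*(-1) = 3]
q=2: r=1, s=-2, t=3   [10*(-2) + 7*(3) = 1]
q=3: r=0, s=7, t=-10   [10*(7) + 7*(-10) = 0]
GCD = 1 with t = 3, so 7*(3) ≡ 1 (mod 10)
Inverse = 3 mod 10 = 3
Check: 7 * 3 = 21 ≡ 1 (mod 10)

7^(-1) ≡ 3 (mod 10)


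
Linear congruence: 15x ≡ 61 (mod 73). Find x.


GCD(15, 73) = 1, unique solution
a^(-1) mod 73 = 39
x = 39 * 61 mod 73 = 43

x ≡ 43 (mod 73)


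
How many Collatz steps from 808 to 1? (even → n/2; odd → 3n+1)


808 → 404 → 202 → 101 → 304 → 152 → 76 → 38 → 19 → 58 → 29 → 88 → 44 → 22 → 11 → 34 → 17 → 52 → 26 → 13 → 40 → 20 → 10 → 5 → 16 → 8 → 4 → 2 → 1
Total steps = 28

28 steps


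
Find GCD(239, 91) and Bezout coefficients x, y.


Tabular extended Euclidean (each row: r = 239*s + 91*t):
r=239, s=1, t=0
r=91, s=0, t=1
q=2: r=57, s=1, t=-2   [239*(1) + 91*(-2) = 57]
q=1: r=34, s=-1, t=3   [239*(-1) + 91*(3) = 34]
q=1: r=23, s=2, t=-5   [239*(2) + 91*(-5) = 23]
q=1: r=11, s=-3, t=8   [239*(-3) + 91*(8) = 11]
q=2: r=1, s=8, t=-21   [239*(8) + 91*(-21) = 1]
q=11: r=0, s=-91, t=239   [239*(-91) + 91*(239) = 0]
GCD = 1; from the row with r=1: x=8, y=-21
Check: 239*(8) + 91*(-21) = 1912 - 1911 = 1

GCD = 1, x = 8, y = -21


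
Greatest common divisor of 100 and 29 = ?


100 = 3 * 29 + 13
29 = 2 * 13 + 3
13 = 4 * 3 + 1
3 = 3 * 1 + 0
GCD = 1


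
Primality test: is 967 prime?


Check divisors up to sqrt(967) = 31.0966
No divisors found.
967 is prime.

Yes, 967 is prime


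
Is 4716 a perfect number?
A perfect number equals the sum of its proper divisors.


Proper divisors of 4716: 1, 2, 3, 4, 6, 9, 12, 18, 36, 131, 262, 393, 524, 786, 1179, 1572, 2358
Sum = 1 + 2 + 3 + 4 + 6 + 9 + 12 + 18 + 36 + 131 + 262 + 393 + 524 + 786 + 1179 + 1572 + 2358 = 7296

No, 4716 is not perfect (7296 ≠ 4716)


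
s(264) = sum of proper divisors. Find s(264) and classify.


Proper divisors: 1, 2, 3, 4, 6, 8, 11, 12, 22, 24, 33, 44, 66, 88, 132
Sum = 1 + 2 + 3 + 4 + 6 + 8 + 11 + 12 + 22 + 24 + 33 + 44 + 66 + 88 + 132 = 456
456 > 264 → abundant

s(264) = 456 (abundant)


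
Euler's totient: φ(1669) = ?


1669 = 1669
Prime factors: 1669
φ(1669) = 1669 × (1-1/1669)
= 1669 × 1668/1669 = 1668

φ(1669) = 1668


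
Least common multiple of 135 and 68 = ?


GCD(135, 68) = 1
LCM = 135*68/1 = 9180/1 = 9180

LCM = 9180


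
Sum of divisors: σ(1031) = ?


Divisors of 1031: 1, 1031
Sum = 1 + 1031 = 1032

σ(1031) = 1032


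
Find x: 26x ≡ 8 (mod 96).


GCD(26, 96) = 2 divides 8
Divide: 13x ≡ 4 (mod 48)
x ≡ 4 (mod 48)


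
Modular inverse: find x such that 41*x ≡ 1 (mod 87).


Use the extended Euclidean algorithm on (87, 41); each row r = 87*s + 41*t:
r=87, s=1, t=0
r=41, s=0, t=1
q=2: r=5, s=1, t=-2   [87*(1) + 41*(-2) = 5]
q=8: r=1, s=-8, t=17   [87*(-8) + 41*(17) = 1]
q=5: r=0, s=41, t=-87   [87*(41) + 41*(-87) = 0]
GCD = 1 with t = 17, so 41*(17) ≡ 1 (mod 87)
Inverse = 17 mod 87 = 17
Check: 41 * 17 = 697 ≡ 1 (mod 87)

41^(-1) ≡ 17 (mod 87)


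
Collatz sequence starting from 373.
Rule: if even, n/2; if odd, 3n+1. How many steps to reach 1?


373 → 1120 → 560 → 280 → 140 → 70 → 35 → 106 → 53 → 160 → 80 → 40 → 20 → 10 → 5 → 16 → 8 → 4 → 2 → 1
Total steps = 19

19 steps


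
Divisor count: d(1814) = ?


1814 = 2^1 × 907^1
d(1814) = (1+1) × (1+1) = 4

4 divisors


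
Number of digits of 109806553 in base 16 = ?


109806553 in base 16 = 68B83D9
Number of digits = 7

7 digits (base 16)


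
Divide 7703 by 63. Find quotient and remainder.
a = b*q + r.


7703 = 63 * 122 + 17
Check: 7686 + 17 = 7703

q = 122, r = 17


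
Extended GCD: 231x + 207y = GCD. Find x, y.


Tabular extended Euclidean (each row: r = 231*s + 207*t):
r=231, s=1, t=0
r=207, s=0, t=1
q=1: r=24, s=1, t=-1   [231*(1) + 207*(-1) = 24]
q=8: r=15, s=-8, t=9   [231*(-8) + 207*(9) = 15]
q=1: r=9, s=9, t=-10   [231*(9) + 207*(-10) = 9]
q=1: r=6, s=-17, t=19   [231*(-17) + 207*(19) = 6]
q=1: r=3, s=26, t=-29   [231*(26) + 207*(-29) = 3]
q=2: r=0, s=-69, t=77   [231*(-69) + 207*(77) = 0]
GCD = 3; from the row with r=3: x=26, y=-29
Check: 231*(26) + 207*(-29) = 6006 - 6003 = 3

GCD = 3, x = 26, y = -29


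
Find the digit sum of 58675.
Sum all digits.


5 + 8 + 6 + 7 + 5 = 31


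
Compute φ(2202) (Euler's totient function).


2202 = 2 × 3 × 367
Prime factors: 2, 3, 367
φ(2202) = 2202 × (1-1/2) × (1-1/3) × (1-1/367)
= 2202 × 1/2 × 2/3 × 366/367 = 732

φ(2202) = 732


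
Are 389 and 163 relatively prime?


Euclidean algorithm:
389 = 2 * 163 + 63
163 = 2 * 63 + 37
63 = 1 * 37 + 26
37 = 1 * 26 + 11
26 = 2 * 11 + 4
11 = 2 * 4 + 3
4 = 1 * 3 + 1
3 = 3 * 1 + 0
GCD(389, 163) = 1

Yes, coprime (GCD = 1)


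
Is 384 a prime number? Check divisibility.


384 / 2 = 192 (exact division)
384 is NOT prime.

No, 384 is not prime


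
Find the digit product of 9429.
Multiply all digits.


9 × 4 × 2 × 9 = 648


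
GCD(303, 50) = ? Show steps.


303 = 6 * 50 + 3
50 = 16 * 3 + 2
3 = 1 * 2 + 1
2 = 2 * 1 + 0
GCD = 1


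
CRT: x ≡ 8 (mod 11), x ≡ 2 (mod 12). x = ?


M = 11*12 = 132
M1 = M/11 = 12, M2 = M/12 = 11
M1^(-1) mod 11 = 1, M2^(-1) mod 12 = 11
x = 8*12*1 + 2*11*11 = 338
338 mod 132 = 74
Check: 74 mod 11 = 8 ✓, 74 mod 12 = 2 ✓

x ≡ 74 (mod 132)


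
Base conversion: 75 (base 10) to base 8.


75 (base 10) = 75 (decimal)
75 (decimal) = 113 (base 8)


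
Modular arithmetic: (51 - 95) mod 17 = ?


51 - 95 = -44
-44 mod 17 = 7


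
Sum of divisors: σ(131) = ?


Divisors of 131: 1, 131
Sum = 1 + 131 = 132

σ(131) = 132


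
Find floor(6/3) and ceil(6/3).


6/3 = 2.0000
floor = 2
ceil = 2

floor = 2, ceil = 2


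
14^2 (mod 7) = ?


14^1 mod 7 = 0
14^2 mod 7 = 0


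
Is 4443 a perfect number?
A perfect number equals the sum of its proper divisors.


Proper divisors of 4443: 1, 3, 1481
Sum = 1 + 3 + 1481 = 1485

No, 4443 is not perfect (1485 ≠ 4443)
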